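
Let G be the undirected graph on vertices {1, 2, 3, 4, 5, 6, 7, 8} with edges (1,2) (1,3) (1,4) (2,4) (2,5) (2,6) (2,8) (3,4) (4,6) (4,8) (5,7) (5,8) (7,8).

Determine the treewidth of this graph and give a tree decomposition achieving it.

Treewidth 2.
Bags: B1 = {1, 2, 4}  B2 = {2, 4, 8}  B3 = {1, 3, 4}  B4 = {2, 4, 6}  B5 = {2, 5, 8}  B6 = {5, 7, 8}
Tree: B1–B2, B1–B3, B1–B4, B2–B5, B5–B6

Every bag has size at most 3, so the width is 3 − 1 = 2 and tw(G) ≤ 2. For the lower bound, the 3 vertices {2, 4, 8} are pairwise adjacent, and any tree decomposition puts a clique entirely inside one bag — forcing width ≥ 2. Hence tw(G) = 2 exactly.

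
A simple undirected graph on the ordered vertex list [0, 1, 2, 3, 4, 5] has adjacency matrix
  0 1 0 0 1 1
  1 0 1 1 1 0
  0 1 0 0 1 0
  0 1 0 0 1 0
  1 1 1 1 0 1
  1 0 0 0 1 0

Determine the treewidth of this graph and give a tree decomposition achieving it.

Treewidth 2.
One optimal decomposition is:
Bags: B1 = {0, 4, 5}  B2 = {0, 1, 4}  B3 = {1, 2, 4}  B4 = {1, 3, 4}
Tree: B1–B2, B2–B3, B3–B4

Each bag holds 3 vertices, so the decomposition has width 2, which upper-bounds the treewidth. For the lower bound, the 3 vertices {0, 1, 4} are pairwise adjacent, and any tree decomposition puts a clique entirely inside one bag — forcing width ≥ 2. The upper and lower bounds meet at 2, so that is the treewidth.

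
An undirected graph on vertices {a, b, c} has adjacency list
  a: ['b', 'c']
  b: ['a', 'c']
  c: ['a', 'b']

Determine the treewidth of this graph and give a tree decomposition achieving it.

Treewidth 2.
One optimal decomposition is:
Bags: B1 = {a, b, c}
Tree: (single bag)

A single bag containing all 3 vertices is trivially a valid decomposition of width 2. Conversely, {a, b, c} is a clique of size 3, and the vertices of any clique must share a bag in every tree decomposition; so some bag has ≥ 3 vertices and tw(G) ≥ 2. The upper and lower bounds meet at 2, so that is the treewidth.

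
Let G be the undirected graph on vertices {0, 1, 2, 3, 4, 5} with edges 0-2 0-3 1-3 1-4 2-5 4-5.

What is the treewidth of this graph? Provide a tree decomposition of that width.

The largest bag has 3 vertices, giving width 2; this decomposition certifies tw(G) ≤ 2. The edges 4–5–2–0–3–1–4 form a cycle, so G is not a tree and its treewidth is at least 2. The upper and lower bounds meet at 2, so that is the treewidth.

Treewidth 2.
One such decomposition:
Bags: B1 = {2, 4, 5}  B2 = {0, 2, 4}  B3 = {0, 3, 4}  B4 = {1, 3, 4}
Tree: B1–B2, B2–B3, B3–B4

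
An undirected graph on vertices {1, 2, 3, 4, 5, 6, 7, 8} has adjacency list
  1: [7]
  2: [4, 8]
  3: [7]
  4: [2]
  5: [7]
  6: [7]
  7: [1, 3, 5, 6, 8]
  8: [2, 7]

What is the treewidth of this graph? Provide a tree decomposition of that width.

Treewidth 1.
Bags: B1 = {2, 8}  B2 = {2, 4}  B3 = {7, 8}  B4 = {6, 7}  B5 = {1, 7}  B6 = {5, 7}  B7 = {3, 7}
Tree: B1–B2, B1–B3, B3–B4, B3–B5, B5–B6, B3–B7

The largest bag has 2 vertices, giving width 1; this decomposition certifies tw(G) ≤ 1. Any graph with an edge has treewidth ≥ 1, and G has the edge 2–8. Combining the bounds, tw(G) = 1.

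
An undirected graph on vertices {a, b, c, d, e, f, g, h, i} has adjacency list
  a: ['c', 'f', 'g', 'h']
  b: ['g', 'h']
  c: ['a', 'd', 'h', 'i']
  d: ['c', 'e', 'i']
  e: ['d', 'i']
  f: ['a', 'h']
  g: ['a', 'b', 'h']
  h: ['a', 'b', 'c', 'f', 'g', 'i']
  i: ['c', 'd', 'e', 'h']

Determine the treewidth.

A width-2 tree decomposition is:
Bags: B1 = {a, c, h}  B2 = {c, h, i}  B3 = {a, g, h}  B4 = {c, d, i}  B5 = {d, e, i}  B6 = {b, g, h}  B7 = {a, f, h}
Tree: B1–B2, B1–B3, B2–B4, B4–B5, B3–B6, B1–B7
Each bag holds 3 vertices, so the decomposition has width 2, which upper-bounds the treewidth. Conversely, {d, e, i} is a clique of size 3, and the vertices of any clique must share a bag in every tree decomposition; so some bag has ≥ 3 vertices and tw(G) ≥ 2. Combining the bounds, tw(G) = 2.

2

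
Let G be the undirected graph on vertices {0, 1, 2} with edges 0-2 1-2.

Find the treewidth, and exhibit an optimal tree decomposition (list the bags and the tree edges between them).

Every bag has size at most 2, so the width is 2 − 1 = 1 and tw(G) ≤ 1. G has an edge, so its treewidth is at least 1. Therefore the treewidth is 1.

Treewidth 1.
One optimal decomposition is:
Bags: B1 = {1, 2}  B2 = {0, 2}
Tree: B1–B2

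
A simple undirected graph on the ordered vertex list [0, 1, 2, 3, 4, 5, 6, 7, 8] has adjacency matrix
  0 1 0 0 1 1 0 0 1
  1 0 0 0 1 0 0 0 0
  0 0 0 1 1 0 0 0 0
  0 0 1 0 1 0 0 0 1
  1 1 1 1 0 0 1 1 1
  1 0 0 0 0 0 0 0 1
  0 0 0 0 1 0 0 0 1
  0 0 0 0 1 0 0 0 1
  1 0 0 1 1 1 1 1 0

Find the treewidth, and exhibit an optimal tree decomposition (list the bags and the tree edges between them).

The largest bag has 3 vertices, giving width 2; this decomposition certifies tw(G) ≤ 2. For the lower bound, the 3 vertices {0, 4, 8} are pairwise adjacent, and any tree decomposition puts a clique entirely inside one bag — forcing width ≥ 2. The upper and lower bounds meet at 2, so that is the treewidth.

Treewidth 2.
Bags: B1 = {0, 4, 8}  B2 = {4, 6, 8}  B3 = {0, 5, 8}  B4 = {4, 7, 8}  B5 = {3, 4, 8}  B6 = {0, 1, 4}  B7 = {2, 3, 4}
Tree: B1–B2, B1–B3, B2–B4, B1–B5, B1–B6, B5–B7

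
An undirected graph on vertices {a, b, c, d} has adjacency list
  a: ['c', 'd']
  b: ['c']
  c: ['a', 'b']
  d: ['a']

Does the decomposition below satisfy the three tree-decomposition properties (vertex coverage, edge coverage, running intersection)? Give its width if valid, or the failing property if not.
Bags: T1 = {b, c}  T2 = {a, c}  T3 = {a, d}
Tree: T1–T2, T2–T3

Yes; width 1.

Checking the three conditions: (i) the bags cover all of {a, b, c, d}; (ii) for each edge, some bag contains both endpoints; (iii) the bags containing any fixed vertex form a subtree. All hold, so the decomposition is valid with width 2 − 1 = 1.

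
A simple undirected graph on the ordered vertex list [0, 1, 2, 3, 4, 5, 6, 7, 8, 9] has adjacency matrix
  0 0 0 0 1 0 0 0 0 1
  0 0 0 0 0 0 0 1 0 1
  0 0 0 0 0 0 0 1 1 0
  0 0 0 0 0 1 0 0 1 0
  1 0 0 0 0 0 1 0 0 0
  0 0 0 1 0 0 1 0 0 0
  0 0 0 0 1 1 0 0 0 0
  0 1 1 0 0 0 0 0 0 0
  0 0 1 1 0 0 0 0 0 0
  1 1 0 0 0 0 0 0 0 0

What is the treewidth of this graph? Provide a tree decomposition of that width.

The largest bag has 3 vertices, giving width 2; this decomposition certifies tw(G) ≤ 2. For the lower bound, G contains the cycle 2–7–1–9–0–4–6–5–3–8–2, so G is not a forest; only forests have treewidth ≤ 1, hence tw(G) ≥ 2. Combining the bounds, tw(G) = 2.

Treewidth 2.
One such decomposition:
Bags: B1 = {1, 2, 7}  B2 = {1, 2, 9}  B3 = {0, 2, 9}  B4 = {0, 2, 4}  B5 = {2, 4, 6}  B6 = {2, 5, 6}  B7 = {2, 3, 5}  B8 = {2, 3, 8}
Tree: B1–B2, B2–B3, B3–B4, B4–B5, B5–B6, B6–B7, B7–B8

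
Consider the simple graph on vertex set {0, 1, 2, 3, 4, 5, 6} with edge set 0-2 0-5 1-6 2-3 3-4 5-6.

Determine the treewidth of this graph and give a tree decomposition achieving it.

Every bag has size at most 2, so the width is 2 − 1 = 1 and tw(G) ≤ 1. Since G has at least one edge (e.g. 4–3), it is not an edgeless graph, so tw(G) ≥ 1. Combining the bounds, tw(G) = 1.

Treewidth 1.
Bags: B1 = {3, 4}  B2 = {2, 3}  B3 = {0, 2}  B4 = {0, 5}  B5 = {5, 6}  B6 = {1, 6}
Tree: B1–B2, B2–B3, B3–B4, B4–B5, B5–B6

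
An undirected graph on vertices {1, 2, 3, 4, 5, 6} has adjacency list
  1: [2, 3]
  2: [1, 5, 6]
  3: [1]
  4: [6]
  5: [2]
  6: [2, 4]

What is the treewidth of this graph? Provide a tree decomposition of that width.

The largest bag has 2 vertices, giving width 1; this decomposition certifies tw(G) ≤ 1. Since G has at least one edge (e.g. 2–5), it is not an edgeless graph, so tw(G) ≥ 1. Combining the bounds, tw(G) = 1.

Treewidth 1.
One such decomposition:
Bags: B1 = {2, 5}  B2 = {1, 2}  B3 = {2, 6}  B4 = {1, 3}  B5 = {4, 6}
Tree: B1–B2, B1–B3, B2–B4, B3–B5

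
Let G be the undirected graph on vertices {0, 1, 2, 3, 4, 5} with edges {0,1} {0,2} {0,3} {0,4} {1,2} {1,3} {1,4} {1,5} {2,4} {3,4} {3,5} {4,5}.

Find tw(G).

3

A width-3 tree decomposition is:
Bags: B1 = {0, 1, 2, 4}  B2 = {0, 1, 3, 4}  B3 = {1, 3, 4, 5}
Tree: B1–B2, B2–B3
The largest bag has 4 vertices, giving width 3; this decomposition certifies tw(G) ≤ 3. On the other hand G contains the 4-clique {0, 1, 2, 4}. A clique must lie in a single bag of any decomposition, so no decomposition can have width below 3. The upper and lower bounds meet at 3, so that is the treewidth.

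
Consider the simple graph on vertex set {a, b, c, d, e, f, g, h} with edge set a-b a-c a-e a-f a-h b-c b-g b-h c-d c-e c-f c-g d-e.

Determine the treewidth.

2

A width-2 tree decomposition is:
Bags: B1 = {a, c, f}  B2 = {a, c, e}  B3 = {a, b, c}  B4 = {b, c, g}  B5 = {a, b, h}  B6 = {c, d, e}
Tree: B1–B2, B1–B3, B3–B4, B3–B5, B2–B6
Every bag has size at most 3, so the width is 3 − 1 = 2 and tw(G) ≤ 2. Conversely, {a, b, h} is a clique of size 3, and the vertices of any clique must share a bag in every tree decomposition; so some bag has ≥ 3 vertices and tw(G) ≥ 2. Combining the bounds, tw(G) = 2.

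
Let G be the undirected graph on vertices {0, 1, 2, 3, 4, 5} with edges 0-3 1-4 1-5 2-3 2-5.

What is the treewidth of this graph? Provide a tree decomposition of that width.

Every bag has size at most 2, so the width is 2 − 1 = 1 and tw(G) ≤ 1. Since G has at least one edge (e.g. 4–1), it is not an edgeless graph, so tw(G) ≥ 1. Therefore the treewidth is 1.

Treewidth 1.
One such decomposition:
Bags: B1 = {1, 4}  B2 = {1, 5}  B3 = {2, 5}  B4 = {2, 3}  B5 = {0, 3}
Tree: B1–B2, B2–B3, B3–B4, B4–B5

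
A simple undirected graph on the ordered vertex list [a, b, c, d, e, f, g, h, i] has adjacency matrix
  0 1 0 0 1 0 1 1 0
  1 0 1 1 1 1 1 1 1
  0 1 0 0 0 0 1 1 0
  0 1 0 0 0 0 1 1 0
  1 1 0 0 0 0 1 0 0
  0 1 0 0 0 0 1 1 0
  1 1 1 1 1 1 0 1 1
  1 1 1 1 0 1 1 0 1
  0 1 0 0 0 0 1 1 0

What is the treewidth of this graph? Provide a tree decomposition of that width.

The largest bag has 4 vertices, giving width 3; this decomposition certifies tw(G) ≤ 3. On the other hand G contains the 4-clique {a, b, e, g}. A clique must lie in a single bag of any decomposition, so no decomposition can have width below 3. The upper and lower bounds meet at 3, so that is the treewidth.

Treewidth 3.
One optimal decomposition is:
Bags: B1 = {a, b, g, h}  B2 = {b, g, h, i}  B3 = {b, d, g, h}  B4 = {a, b, e, g}  B5 = {b, c, g, h}  B6 = {b, f, g, h}
Tree: B1–B2, B1–B3, B1–B4, B2–B5, B5–B6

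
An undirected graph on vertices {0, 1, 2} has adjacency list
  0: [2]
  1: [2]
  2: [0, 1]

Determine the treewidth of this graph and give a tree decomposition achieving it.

The largest bag has 2 vertices, giving width 1; this decomposition certifies tw(G) ≤ 1. Since G has at least one edge (e.g. 2–0), it is not an edgeless graph, so tw(G) ≥ 1. Hence tw(G) = 1 exactly.

Treewidth 1.
One such decomposition:
Bags: B1 = {0, 2}  B2 = {1, 2}
Tree: B1–B2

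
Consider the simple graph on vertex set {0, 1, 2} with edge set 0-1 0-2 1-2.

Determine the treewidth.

A width-2 tree decomposition is:
Bags: B1 = {0, 1, 2}
Tree: (single bag)
A single bag containing all 3 vertices is trivially a valid decomposition of width 2. On the other hand G contains the 3-clique {0, 1, 2}. A clique must lie in a single bag of any decomposition, so no decomposition can have width below 2. Hence tw(G) = 2 exactly.

2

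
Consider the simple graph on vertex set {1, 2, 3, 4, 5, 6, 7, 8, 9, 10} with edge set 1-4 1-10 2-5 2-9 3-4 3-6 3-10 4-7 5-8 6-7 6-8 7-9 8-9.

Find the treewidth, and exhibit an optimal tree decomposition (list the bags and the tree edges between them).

Treewidth 2.
Bags: B1 = {1, 3, 10}  B2 = {1, 3, 4}  B3 = {3, 4, 6}  B4 = {4, 6, 7}  B5 = {6, 7, 8}  B6 = {7, 8, 9}  B7 = {5, 8, 9}  B8 = {2, 5, 9}
Tree: B1–B2, B2–B3, B3–B4, B4–B5, B5–B6, B6–B7, B7–B8

Each bag holds 3 vertices, so the decomposition has width 2, which upper-bounds the treewidth. For the lower bound, G contains the cycle 10–1–4–3–10, so G is not a forest; only forests have treewidth ≤ 1, hence tw(G) ≥ 2. The upper and lower bounds meet at 2, so that is the treewidth.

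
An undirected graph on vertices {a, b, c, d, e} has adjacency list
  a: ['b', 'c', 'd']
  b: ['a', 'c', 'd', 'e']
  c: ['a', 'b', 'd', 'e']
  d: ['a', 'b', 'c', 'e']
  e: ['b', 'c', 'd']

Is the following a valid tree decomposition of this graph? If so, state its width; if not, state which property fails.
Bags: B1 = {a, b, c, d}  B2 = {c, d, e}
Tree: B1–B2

A tree decomposition must satisfy three properties: every vertex lies in some bag; for every edge, both endpoints lie together in some bag; and for every vertex, the bags containing it form a connected subtree. Here edge (b,e) lies in no bag, so the decomposition is invalid.

No — edge (b,e) lies in no bag.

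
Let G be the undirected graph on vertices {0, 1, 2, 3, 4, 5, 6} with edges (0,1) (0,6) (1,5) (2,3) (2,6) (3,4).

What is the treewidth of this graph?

A width-1 tree decomposition is:
Bags: B1 = {1, 5}  B2 = {0, 1}  B3 = {0, 6}  B4 = {2, 6}  B5 = {2, 3}  B6 = {3, 4}
Tree: B1–B2, B2–B3, B3–B4, B4–B5, B5–B6
Each bag holds 2 vertices, so the decomposition has width 1, which upper-bounds the treewidth. Any graph with an edge has treewidth ≥ 1, and G has the edge 5–1. Hence tw(G) = 1 exactly.

1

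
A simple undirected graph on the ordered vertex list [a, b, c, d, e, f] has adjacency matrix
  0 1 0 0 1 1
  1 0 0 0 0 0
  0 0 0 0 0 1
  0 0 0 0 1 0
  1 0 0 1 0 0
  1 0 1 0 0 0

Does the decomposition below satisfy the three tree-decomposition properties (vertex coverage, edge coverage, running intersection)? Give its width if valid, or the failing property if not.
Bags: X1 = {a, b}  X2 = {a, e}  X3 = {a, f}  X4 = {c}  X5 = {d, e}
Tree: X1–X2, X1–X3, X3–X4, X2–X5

A tree decomposition must satisfy three properties: every vertex lies in some bag; for every edge, both endpoints lie together in some bag; and for every vertex, the bags containing it form a connected subtree. Here edge (f,c) lies in no bag, so the decomposition is invalid.

No — edge (f,c) lies in no bag.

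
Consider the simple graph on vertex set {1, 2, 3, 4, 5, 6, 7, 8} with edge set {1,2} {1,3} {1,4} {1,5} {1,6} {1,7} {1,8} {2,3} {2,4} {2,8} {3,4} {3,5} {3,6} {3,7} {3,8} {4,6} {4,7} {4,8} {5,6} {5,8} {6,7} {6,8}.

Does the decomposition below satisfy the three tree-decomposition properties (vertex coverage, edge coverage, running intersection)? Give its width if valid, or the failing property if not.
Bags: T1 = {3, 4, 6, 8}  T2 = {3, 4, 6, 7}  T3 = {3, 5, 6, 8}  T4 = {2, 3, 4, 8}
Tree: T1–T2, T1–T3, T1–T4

No — vertex 1 appears in no bag.

A tree decomposition must satisfy three properties: every vertex lies in some bag; for every edge, both endpoints lie together in some bag; and for every vertex, the bags containing it form a connected subtree. Here vertex 1 appears in no bag, so the decomposition is invalid.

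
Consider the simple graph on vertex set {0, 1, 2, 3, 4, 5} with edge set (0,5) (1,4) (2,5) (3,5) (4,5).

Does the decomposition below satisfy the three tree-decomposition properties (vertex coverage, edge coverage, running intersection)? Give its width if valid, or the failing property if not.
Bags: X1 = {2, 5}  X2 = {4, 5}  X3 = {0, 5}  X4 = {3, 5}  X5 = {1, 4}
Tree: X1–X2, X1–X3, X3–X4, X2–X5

Every vertex of G appears in some bag (union = {0, 1, 2, 3, 4, 5}); every edge is covered by a bag; and for each vertex v the set of bags containing v is connected in the bag tree. The decomposition is therefore valid. The largest bag has 2 vertices, so the width is 1.

Yes; width 1.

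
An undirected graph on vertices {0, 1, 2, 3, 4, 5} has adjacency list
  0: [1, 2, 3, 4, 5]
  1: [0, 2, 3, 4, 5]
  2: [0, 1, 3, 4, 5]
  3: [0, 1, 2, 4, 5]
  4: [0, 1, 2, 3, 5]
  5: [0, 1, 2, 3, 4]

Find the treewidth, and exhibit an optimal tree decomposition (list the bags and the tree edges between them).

Treewidth 5.
Bags: B1 = {0, 1, 2, 3, 4, 5}
Tree: (single bag)

A single bag containing all 6 vertices is trivially a valid decomposition of width 5. Conversely, {0, 1, 2, 3, 4, 5} is a clique of size 6, and the vertices of any clique must share a bag in every tree decomposition; so some bag has ≥ 6 vertices and tw(G) ≥ 5. Hence tw(G) = 5 exactly.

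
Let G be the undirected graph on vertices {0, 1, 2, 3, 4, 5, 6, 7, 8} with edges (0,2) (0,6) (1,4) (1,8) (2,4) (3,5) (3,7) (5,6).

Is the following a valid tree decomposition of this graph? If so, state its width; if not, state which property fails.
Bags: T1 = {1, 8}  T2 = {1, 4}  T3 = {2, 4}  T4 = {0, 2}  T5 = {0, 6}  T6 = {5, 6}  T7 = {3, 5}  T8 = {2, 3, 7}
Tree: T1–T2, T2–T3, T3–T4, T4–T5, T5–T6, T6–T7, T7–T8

A tree decomposition must satisfy three properties: every vertex lies in some bag; for every edge, both endpoints lie together in some bag; and for every vertex, the bags containing it form a connected subtree. Here bags containing vertex 2 are not connected in the tree, so the decomposition is invalid.

No — bags containing vertex 2 are not connected in the tree.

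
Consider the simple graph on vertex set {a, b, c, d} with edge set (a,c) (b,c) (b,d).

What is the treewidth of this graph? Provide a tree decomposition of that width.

Every bag has size at most 2, so the width is 2 − 1 = 1 and tw(G) ≤ 1. Since G has at least one edge (e.g. b–c), it is not an edgeless graph, so tw(G) ≥ 1. Therefore the treewidth is 1.

Treewidth 1.
Bags: B1 = {b, c}  B2 = {a, c}  B3 = {b, d}
Tree: B1–B2, B1–B3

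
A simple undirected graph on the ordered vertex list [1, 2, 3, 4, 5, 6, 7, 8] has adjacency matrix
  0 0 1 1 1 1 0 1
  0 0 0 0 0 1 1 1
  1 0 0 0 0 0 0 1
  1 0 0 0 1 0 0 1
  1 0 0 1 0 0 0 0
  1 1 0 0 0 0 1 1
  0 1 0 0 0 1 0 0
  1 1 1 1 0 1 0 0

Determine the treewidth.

2

A width-2 tree decomposition is:
Bags: B1 = {2, 6, 8}  B2 = {1, 6, 8}  B3 = {1, 3, 8}  B4 = {1, 4, 8}  B5 = {2, 6, 7}  B6 = {1, 4, 5}
Tree: B1–B2, B2–B3, B2–B4, B1–B5, B4–B6
Every bag has size at most 3, so the width is 3 − 1 = 2 and tw(G) ≤ 2. For the lower bound, the 3 vertices {1, 3, 8} are pairwise adjacent, and any tree decomposition puts a clique entirely inside one bag — forcing width ≥ 2. The upper and lower bounds meet at 2, so that is the treewidth.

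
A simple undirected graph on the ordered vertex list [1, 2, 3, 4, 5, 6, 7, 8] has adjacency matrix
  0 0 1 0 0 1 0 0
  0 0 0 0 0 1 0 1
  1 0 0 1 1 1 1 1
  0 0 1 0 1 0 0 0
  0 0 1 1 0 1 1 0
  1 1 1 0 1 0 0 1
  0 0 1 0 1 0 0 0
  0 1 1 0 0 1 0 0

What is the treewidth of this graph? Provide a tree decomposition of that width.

Each bag holds 3 vertices, so the decomposition has width 2, which upper-bounds the treewidth. Conversely, {2, 6, 8} is a clique of size 3, and the vertices of any clique must share a bag in every tree decomposition; so some bag has ≥ 3 vertices and tw(G) ≥ 2. Combining the bounds, tw(G) = 2.

Treewidth 2.
Bags: B1 = {3, 5, 6}  B2 = {3, 5, 7}  B3 = {3, 6, 8}  B4 = {3, 4, 5}  B5 = {2, 6, 8}  B6 = {1, 3, 6}
Tree: B1–B2, B1–B3, B1–B4, B3–B5, B1–B6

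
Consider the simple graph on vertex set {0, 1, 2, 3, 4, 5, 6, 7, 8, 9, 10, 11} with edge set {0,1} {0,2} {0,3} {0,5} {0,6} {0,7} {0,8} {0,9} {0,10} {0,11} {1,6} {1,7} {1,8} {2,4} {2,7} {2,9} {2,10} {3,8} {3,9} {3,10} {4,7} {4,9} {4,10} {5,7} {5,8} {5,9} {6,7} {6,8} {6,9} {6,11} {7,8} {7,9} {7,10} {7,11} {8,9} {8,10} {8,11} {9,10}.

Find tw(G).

A width-4 tree decomposition is:
Bags: B1 = {0, 6, 7, 8, 9}  B2 = {0, 7, 8, 9, 10}  B3 = {0, 2, 7, 9, 10}  B4 = {2, 4, 7, 9, 10}  B5 = {0, 1, 6, 7, 8}  B6 = {0, 3, 8, 9, 10}  B7 = {0, 5, 7, 8, 9}  B8 = {0, 6, 7, 8, 11}
Tree: B1–B2, B2–B3, B3–B4, B1–B5, B2–B6, B1–B7, B5–B8
Each bag holds 5 vertices, so the decomposition has width 4, which upper-bounds the treewidth. For the lower bound, the 5 vertices {0, 3, 8, 9, 10} are pairwise adjacent, and any tree decomposition puts a clique entirely inside one bag — forcing width ≥ 4. Hence tw(G) = 4 exactly.

4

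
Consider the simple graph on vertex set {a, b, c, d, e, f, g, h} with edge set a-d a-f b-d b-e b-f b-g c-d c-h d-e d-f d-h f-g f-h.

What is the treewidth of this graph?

A width-2 tree decomposition is:
Bags: B1 = {a, d, f}  B2 = {b, d, f}  B3 = {d, f, h}  B4 = {b, f, g}  B5 = {c, d, h}  B6 = {b, d, e}
Tree: B1–B2, B1–B3, B2–B4, B3–B5, B2–B6
The largest bag has 3 vertices, giving width 2; this decomposition certifies tw(G) ≤ 2. For the lower bound, the 3 vertices {b, d, e} are pairwise adjacent, and any tree decomposition puts a clique entirely inside one bag — forcing width ≥ 2. Therefore the treewidth is 2.

2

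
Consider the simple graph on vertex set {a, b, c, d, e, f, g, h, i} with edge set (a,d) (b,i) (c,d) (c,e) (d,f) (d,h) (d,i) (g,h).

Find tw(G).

1

A width-1 tree decomposition is:
Bags: B1 = {d, h}  B2 = {c, d}  B3 = {g, h}  B4 = {d, i}  B5 = {c, e}  B6 = {a, d}  B7 = {d, f}  B8 = {b, i}
Tree: B1–B2, B1–B3, B2–B4, B2–B5, B4–B6, B2–B7, B4–B8
Every bag has size at most 2, so the width is 2 − 1 = 1 and tw(G) ≤ 1. Any graph with an edge has treewidth ≥ 1, and G has the edge d–h. Hence tw(G) = 1 exactly.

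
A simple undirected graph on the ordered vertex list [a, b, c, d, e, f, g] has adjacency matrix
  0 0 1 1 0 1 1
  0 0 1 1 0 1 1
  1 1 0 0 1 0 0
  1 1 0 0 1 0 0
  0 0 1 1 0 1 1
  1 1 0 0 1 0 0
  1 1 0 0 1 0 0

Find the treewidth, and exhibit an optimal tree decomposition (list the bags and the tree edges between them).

Treewidth 3.
Bags: B1 = {a, b, c, e}  B2 = {a, b, e, g}  B3 = {a, b, d, e}  B4 = {a, b, e, f}
Tree: B1–B2, B2–B3, B3–B4

Each bag holds 4 vertices, so the decomposition has width 3, which upper-bounds the treewidth. For the lower bound: the 4 vertex sets {b,c}, {a,g}, {e}, {d} are disjoint, each induces a connected subgraph, and every pair is joined by at least one edge of G. Contracting each set to a single vertex therefore yields K_{4} as a minor, and since treewidth is minor-monotone, tw(G) ≥ tw(K_{4}) = 3. Hence tw(G) = 3 exactly.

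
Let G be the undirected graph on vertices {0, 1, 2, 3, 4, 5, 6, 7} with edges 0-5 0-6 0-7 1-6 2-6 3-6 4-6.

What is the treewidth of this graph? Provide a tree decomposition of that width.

Treewidth 1.
Bags: B1 = {3, 6}  B2 = {0, 6}  B3 = {2, 6}  B4 = {0, 7}  B5 = {4, 6}  B6 = {1, 6}  B7 = {0, 5}
Tree: B1–B2, B2–B3, B2–B4, B2–B5, B2–B6, B2–B7

Every bag has size at most 2, so the width is 2 − 1 = 1 and tw(G) ≤ 1. Since G has at least one edge (e.g. 3–6), it is not an edgeless graph, so tw(G) ≥ 1. Therefore the treewidth is 1.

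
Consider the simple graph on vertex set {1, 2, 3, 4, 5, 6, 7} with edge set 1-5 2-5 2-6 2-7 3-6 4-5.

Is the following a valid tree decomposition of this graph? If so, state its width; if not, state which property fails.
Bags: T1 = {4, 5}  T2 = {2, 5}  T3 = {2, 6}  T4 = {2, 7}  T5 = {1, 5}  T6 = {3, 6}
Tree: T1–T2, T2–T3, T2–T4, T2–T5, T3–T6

Vertex coverage: the bags together contain {1, 2, 3, 4, 5, 6, 7}, the full vertex set. Edge coverage: each edge of G has both endpoints in at least one bag. Running intersection: for every vertex, the bags containing it form a connected subtree. All three properties hold, so this is a valid tree decomposition of width max|bag| − 1 = 1, and hence tw(G) ≤ 1.

Yes; width 1.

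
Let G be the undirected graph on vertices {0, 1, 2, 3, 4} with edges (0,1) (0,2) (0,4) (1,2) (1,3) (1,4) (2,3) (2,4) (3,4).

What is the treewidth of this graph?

A width-3 tree decomposition is:
Bags: B1 = {1, 2, 3, 4}  B2 = {0, 1, 2, 4}
Tree: B1–B2
Every bag has size at most 4, so the width is 4 − 1 = 3 and tw(G) ≤ 3. For the lower bound, the 4 vertices {0, 1, 2, 4} are pairwise adjacent, and any tree decomposition puts a clique entirely inside one bag — forcing width ≥ 3. Hence tw(G) = 3 exactly.

3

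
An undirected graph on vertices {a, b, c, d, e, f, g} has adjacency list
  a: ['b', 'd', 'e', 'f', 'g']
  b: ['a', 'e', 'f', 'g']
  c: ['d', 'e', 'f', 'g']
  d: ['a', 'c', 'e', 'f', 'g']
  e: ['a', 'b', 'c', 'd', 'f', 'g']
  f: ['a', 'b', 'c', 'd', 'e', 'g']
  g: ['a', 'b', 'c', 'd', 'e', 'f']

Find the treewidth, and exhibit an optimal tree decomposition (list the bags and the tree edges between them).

The largest bag has 5 vertices, giving width 4; this decomposition certifies tw(G) ≤ 4. For the lower bound, the 5 vertices {c, d, e, f, g} are pairwise adjacent, and any tree decomposition puts a clique entirely inside one bag — forcing width ≥ 4. Combining the bounds, tw(G) = 4.

Treewidth 4.
One optimal decomposition is:
Bags: B1 = {a, d, e, f, g}  B2 = {c, d, e, f, g}  B3 = {a, b, e, f, g}
Tree: B1–B2, B1–B3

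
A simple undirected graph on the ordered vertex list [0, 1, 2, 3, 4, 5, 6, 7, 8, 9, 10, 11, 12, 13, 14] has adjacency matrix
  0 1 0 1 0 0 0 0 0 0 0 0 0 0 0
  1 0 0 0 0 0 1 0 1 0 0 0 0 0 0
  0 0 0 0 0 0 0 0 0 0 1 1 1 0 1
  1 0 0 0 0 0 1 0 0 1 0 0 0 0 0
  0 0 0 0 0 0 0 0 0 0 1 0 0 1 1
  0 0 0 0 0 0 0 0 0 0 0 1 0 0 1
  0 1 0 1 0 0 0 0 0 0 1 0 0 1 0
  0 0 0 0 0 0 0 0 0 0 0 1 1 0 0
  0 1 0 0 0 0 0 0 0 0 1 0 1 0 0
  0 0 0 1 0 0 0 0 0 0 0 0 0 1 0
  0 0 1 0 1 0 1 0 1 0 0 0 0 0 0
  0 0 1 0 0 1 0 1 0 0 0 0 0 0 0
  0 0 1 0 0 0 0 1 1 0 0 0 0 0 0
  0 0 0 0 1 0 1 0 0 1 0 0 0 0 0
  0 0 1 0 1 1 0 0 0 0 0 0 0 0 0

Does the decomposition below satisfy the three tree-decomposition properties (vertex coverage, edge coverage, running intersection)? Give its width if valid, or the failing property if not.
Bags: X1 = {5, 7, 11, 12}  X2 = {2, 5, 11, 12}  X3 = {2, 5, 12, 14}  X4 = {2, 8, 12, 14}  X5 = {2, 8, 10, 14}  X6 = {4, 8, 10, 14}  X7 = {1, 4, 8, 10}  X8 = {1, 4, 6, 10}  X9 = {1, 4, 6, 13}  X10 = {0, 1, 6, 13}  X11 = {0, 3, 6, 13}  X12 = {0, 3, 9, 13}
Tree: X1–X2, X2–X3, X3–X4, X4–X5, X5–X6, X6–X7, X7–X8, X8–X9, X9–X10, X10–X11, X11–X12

Vertex coverage: the bags together contain {0, 1, 2, 3, 4, 5, 6, 7, 8, 9, 10, 11, 12, 13, 14}, the full vertex set. Edge coverage: each edge of G has both endpoints in at least one bag. Running intersection: for every vertex, the bags containing it form a connected subtree. All three properties hold, so this is a valid tree decomposition of width max|bag| − 1 = 3, and hence tw(G) ≤ 3.

Yes; width 3.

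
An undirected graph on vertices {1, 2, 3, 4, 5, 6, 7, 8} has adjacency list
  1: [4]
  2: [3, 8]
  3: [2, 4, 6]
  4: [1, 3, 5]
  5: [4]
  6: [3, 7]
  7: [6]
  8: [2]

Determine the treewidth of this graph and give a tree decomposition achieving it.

Every bag has size at most 2, so the width is 2 − 1 = 1 and tw(G) ≤ 1. G has an edge, so its treewidth is at least 1. The upper and lower bounds meet at 1, so that is the treewidth.

Treewidth 1.
One such decomposition:
Bags: B1 = {3, 6}  B2 = {3, 4}  B3 = {2, 3}  B4 = {2, 8}  B5 = {4, 5}  B6 = {6, 7}  B7 = {1, 4}
Tree: B1–B2, B1–B3, B3–B4, B2–B5, B1–B6, B5–B7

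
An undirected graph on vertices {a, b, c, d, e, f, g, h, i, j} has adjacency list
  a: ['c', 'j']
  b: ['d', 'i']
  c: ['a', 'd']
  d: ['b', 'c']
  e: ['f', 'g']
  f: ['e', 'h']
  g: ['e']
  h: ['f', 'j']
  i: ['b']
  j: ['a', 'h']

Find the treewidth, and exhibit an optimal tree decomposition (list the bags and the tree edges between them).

Every bag has size at most 2, so the width is 2 − 1 = 1 and tw(G) ≤ 1. Any graph with an edge has treewidth ≥ 1, and G has the edge g–e. Hence tw(G) = 1 exactly.

Treewidth 1.
One optimal decomposition is:
Bags: B1 = {e, g}  B2 = {e, f}  B3 = {f, h}  B4 = {h, j}  B5 = {a, j}  B6 = {a, c}  B7 = {c, d}  B8 = {b, d}  B9 = {b, i}
Tree: B1–B2, B2–B3, B3–B4, B4–B5, B5–B6, B6–B7, B7–B8, B8–B9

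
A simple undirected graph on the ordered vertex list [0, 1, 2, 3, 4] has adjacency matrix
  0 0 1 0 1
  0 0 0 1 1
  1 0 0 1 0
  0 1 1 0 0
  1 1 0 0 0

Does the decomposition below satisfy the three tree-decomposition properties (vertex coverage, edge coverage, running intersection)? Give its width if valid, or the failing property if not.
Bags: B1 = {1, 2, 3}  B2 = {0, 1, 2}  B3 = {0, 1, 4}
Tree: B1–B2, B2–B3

Vertex coverage: the bags together contain {0, 1, 2, 3, 4}, the full vertex set. Edge coverage: each edge of G has both endpoints in at least one bag. Running intersection: for every vertex, the bags containing it form a connected subtree. All three properties hold, so this is a valid tree decomposition of width max|bag| − 1 = 2, and hence tw(G) ≤ 2.

Yes; width 2.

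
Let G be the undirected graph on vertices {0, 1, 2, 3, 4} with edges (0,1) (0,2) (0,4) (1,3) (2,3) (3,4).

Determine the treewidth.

2

A width-2 tree decomposition is:
Bags: B1 = {0, 2, 3}  B2 = {0, 1, 3}  B3 = {0, 3, 4}
Tree: B1–B2, B2–B3
Each bag holds 3 vertices, so the decomposition has width 2, which upper-bounds the treewidth. Since 3–2–0–1–3 is a cycle in G, G is not acyclic. Forests are exactly the graphs of treewidth ≤ 1, so tw(G) ≥ 2. Combining the bounds, tw(G) = 2.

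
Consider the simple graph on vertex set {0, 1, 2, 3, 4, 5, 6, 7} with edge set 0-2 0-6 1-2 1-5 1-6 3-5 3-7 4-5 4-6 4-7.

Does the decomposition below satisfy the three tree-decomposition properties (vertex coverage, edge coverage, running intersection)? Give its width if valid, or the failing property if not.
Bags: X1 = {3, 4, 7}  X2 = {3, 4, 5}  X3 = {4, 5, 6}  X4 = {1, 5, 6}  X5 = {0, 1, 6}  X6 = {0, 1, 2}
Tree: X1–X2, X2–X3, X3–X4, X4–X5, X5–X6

Every vertex of G appears in some bag (union = {0, 1, 2, 3, 4, 5, 6, 7}); every edge is covered by a bag; and for each vertex v the set of bags containing v is connected in the bag tree. The decomposition is therefore valid. The largest bag has 3 vertices, so the width is 2.

Yes; width 2.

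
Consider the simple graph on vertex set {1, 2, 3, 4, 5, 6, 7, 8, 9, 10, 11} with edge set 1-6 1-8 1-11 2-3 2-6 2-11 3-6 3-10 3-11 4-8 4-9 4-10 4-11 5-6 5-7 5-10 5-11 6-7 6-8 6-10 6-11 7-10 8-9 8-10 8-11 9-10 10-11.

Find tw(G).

A width-3 tree decomposition is:
Bags: B1 = {4, 8, 10, 11}  B2 = {6, 8, 10, 11}  B3 = {3, 6, 10, 11}  B4 = {2, 3, 6, 11}  B5 = {4, 8, 9, 10}  B6 = {1, 6, 8, 11}  B7 = {5, 6, 10, 11}  B8 = {5, 6, 7, 10}
Tree: B1–B2, B2–B3, B3–B4, B1–B5, B2–B6, B3–B7, B7–B8
Every bag has size at most 4, so the width is 4 − 1 = 3 and tw(G) ≤ 3. For the lower bound, the 4 vertices {4, 8, 9, 10} are pairwise adjacent, and any tree decomposition puts a clique entirely inside one bag — forcing width ≥ 3. Therefore the treewidth is 3.

3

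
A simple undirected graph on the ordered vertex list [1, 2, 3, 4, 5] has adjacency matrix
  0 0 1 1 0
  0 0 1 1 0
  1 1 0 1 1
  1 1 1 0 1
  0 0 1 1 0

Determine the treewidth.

2

A width-2 tree decomposition is:
Bags: B1 = {2, 3, 4}  B2 = {1, 3, 4}  B3 = {3, 4, 5}
Tree: B1–B2, B1–B3
Each bag holds 3 vertices, so the decomposition has width 2, which upper-bounds the treewidth. For the lower bound, the 3 vertices {1, 3, 4} are pairwise adjacent, and any tree decomposition puts a clique entirely inside one bag — forcing width ≥ 2. Therefore the treewidth is 2.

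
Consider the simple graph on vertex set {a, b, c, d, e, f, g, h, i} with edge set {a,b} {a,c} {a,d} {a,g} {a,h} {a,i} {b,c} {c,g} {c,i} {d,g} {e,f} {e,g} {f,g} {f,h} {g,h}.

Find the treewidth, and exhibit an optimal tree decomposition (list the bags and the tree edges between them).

Each bag holds 3 vertices, so the decomposition has width 2, which upper-bounds the treewidth. Conversely, {a, d, g} is a clique of size 3, and the vertices of any clique must share a bag in every tree decomposition; so some bag has ≥ 3 vertices and tw(G) ≥ 2. The upper and lower bounds meet at 2, so that is the treewidth.

Treewidth 2.
One optimal decomposition is:
Bags: B1 = {a, g, h}  B2 = {a, d, g}  B3 = {f, g, h}  B4 = {a, c, g}  B5 = {a, c, i}  B6 = {a, b, c}  B7 = {e, f, g}
Tree: B1–B2, B1–B3, B1–B4, B4–B5, B4–B6, B3–B7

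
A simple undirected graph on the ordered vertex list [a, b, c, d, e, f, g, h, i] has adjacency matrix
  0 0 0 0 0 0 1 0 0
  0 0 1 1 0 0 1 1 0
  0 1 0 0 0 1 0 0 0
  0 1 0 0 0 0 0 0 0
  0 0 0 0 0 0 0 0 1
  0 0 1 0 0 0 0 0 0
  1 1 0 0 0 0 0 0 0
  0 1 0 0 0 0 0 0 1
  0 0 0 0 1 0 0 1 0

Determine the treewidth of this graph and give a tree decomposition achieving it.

The largest bag has 2 vertices, giving width 1; this decomposition certifies tw(G) ≤ 1. Any graph with an edge has treewidth ≥ 1, and G has the edge b–c. Hence tw(G) = 1 exactly.

Treewidth 1.
One such decomposition:
Bags: B1 = {b, c}  B2 = {b, d}  B3 = {b, h}  B4 = {c, f}  B5 = {h, i}  B6 = {b, g}  B7 = {e, i}  B8 = {a, g}
Tree: B1–B2, B1–B3, B1–B4, B3–B5, B1–B6, B5–B7, B6–B8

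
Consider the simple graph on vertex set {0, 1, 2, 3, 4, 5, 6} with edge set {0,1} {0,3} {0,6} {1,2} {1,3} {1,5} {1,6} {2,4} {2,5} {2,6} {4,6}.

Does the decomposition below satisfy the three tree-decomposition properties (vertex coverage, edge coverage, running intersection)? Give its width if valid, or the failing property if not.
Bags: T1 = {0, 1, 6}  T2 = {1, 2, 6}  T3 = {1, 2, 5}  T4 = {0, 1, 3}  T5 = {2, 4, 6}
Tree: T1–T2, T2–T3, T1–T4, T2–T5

Yes; width 2.

Checking the three conditions: (i) the bags cover all of {0, 1, 2, 3, 4, 5, 6}; (ii) for each edge, some bag contains both endpoints; (iii) the bags containing any fixed vertex form a subtree. All hold, so the decomposition is valid with width 3 − 1 = 2.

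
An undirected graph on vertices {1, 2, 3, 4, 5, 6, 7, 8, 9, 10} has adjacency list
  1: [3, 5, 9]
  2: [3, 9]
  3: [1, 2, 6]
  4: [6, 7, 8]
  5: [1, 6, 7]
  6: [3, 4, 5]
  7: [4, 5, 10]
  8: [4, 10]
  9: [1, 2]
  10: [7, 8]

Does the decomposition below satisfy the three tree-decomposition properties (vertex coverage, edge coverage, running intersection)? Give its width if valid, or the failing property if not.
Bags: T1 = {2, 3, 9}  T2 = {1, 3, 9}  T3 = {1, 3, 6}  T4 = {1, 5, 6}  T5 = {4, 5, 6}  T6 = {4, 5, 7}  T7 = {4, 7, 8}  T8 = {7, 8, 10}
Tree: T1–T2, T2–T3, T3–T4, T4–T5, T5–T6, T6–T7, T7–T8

Yes; width 2.

Vertex coverage: the bags together contain {1, 2, 3, 4, 5, 6, 7, 8, 9, 10}, the full vertex set. Edge coverage: each edge of G has both endpoints in at least one bag. Running intersection: for every vertex, the bags containing it form a connected subtree. All three properties hold, so this is a valid tree decomposition of width max|bag| − 1 = 2, and hence tw(G) ≤ 2.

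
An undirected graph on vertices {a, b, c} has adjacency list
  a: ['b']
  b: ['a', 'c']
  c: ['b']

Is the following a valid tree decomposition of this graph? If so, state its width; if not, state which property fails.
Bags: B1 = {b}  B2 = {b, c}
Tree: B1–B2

No — vertex a appears in no bag.

A tree decomposition must satisfy three properties: every vertex lies in some bag; for every edge, both endpoints lie together in some bag; and for every vertex, the bags containing it form a connected subtree. Here vertex a appears in no bag, so the decomposition is invalid.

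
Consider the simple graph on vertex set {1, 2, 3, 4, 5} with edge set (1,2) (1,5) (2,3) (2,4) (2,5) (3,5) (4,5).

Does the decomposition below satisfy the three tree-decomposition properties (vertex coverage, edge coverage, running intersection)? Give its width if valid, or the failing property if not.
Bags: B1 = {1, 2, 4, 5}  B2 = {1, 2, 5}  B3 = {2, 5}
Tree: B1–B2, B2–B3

No — vertex 3 appears in no bag.

A tree decomposition must satisfy three properties: every vertex lies in some bag; for every edge, both endpoints lie together in some bag; and for every vertex, the bags containing it form a connected subtree. Here vertex 3 appears in no bag, so the decomposition is invalid.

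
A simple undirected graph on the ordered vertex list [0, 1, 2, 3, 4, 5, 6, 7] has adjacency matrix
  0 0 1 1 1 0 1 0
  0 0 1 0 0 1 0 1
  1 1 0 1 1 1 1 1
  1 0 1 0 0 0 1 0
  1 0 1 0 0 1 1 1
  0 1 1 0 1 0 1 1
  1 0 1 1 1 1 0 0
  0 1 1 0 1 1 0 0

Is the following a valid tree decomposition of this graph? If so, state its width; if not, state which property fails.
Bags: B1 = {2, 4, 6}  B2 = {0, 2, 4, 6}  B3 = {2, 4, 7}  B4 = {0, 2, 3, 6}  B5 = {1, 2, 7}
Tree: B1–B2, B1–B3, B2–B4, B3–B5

No — vertex 5 appears in no bag.

A tree decomposition must satisfy three properties: every vertex lies in some bag; for every edge, both endpoints lie together in some bag; and for every vertex, the bags containing it form a connected subtree. Here vertex 5 appears in no bag, so the decomposition is invalid.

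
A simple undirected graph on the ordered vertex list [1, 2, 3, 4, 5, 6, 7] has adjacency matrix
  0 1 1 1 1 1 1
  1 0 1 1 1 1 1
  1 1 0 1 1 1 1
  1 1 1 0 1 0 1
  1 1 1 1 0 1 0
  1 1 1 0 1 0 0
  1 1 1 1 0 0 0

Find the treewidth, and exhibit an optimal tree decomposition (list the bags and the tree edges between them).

Treewidth 4.
Bags: B1 = {1, 2, 3, 5, 6}  B2 = {1, 2, 3, 4, 5}  B3 = {1, 2, 3, 4, 7}
Tree: B1–B2, B2–B3

The largest bag has 5 vertices, giving width 4; this decomposition certifies tw(G) ≤ 4. Conversely, {1, 2, 3, 4, 5} is a clique of size 5, and the vertices of any clique must share a bag in every tree decomposition; so some bag has ≥ 5 vertices and tw(G) ≥ 4. Hence tw(G) = 4 exactly.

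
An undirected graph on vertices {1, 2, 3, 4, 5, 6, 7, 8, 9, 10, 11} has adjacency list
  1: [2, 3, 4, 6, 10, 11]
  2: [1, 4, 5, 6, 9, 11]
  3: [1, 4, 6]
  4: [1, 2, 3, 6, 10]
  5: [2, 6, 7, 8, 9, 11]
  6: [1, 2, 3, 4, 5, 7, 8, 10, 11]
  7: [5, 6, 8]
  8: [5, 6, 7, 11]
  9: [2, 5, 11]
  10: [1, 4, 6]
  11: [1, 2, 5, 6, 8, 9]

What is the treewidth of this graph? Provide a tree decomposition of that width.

Treewidth 3.
One such decomposition:
Bags: B1 = {2, 5, 6, 11}  B2 = {5, 6, 8, 11}  B3 = {1, 2, 6, 11}  B4 = {1, 2, 4, 6}  B5 = {2, 5, 9, 11}  B6 = {1, 3, 4, 6}  B7 = {5, 6, 7, 8}  B8 = {1, 4, 6, 10}
Tree: B1–B2, B1–B3, B3–B4, B1–B5, B4–B6, B2–B7, B4–B8

Every bag has size at most 4, so the width is 4 − 1 = 3 and tw(G) ≤ 3. On the other hand G contains the 4-clique {2, 5, 9, 11}. A clique must lie in a single bag of any decomposition, so no decomposition can have width below 3. Hence tw(G) = 3 exactly.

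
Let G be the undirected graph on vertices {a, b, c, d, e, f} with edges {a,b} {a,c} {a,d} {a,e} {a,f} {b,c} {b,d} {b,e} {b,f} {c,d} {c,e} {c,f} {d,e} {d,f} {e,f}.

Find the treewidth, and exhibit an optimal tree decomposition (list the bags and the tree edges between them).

With just one bag of size 6, the width is 6 − 1 = 5, so tw(G) ≤ 5. For the lower bound, the 6 vertices {a, b, c, d, e, f} are pairwise adjacent, and any tree decomposition puts a clique entirely inside one bag — forcing width ≥ 5. Therefore the treewidth is 5.

Treewidth 5.
One such decomposition:
Bags: B1 = {a, b, c, d, e, f}
Tree: (single bag)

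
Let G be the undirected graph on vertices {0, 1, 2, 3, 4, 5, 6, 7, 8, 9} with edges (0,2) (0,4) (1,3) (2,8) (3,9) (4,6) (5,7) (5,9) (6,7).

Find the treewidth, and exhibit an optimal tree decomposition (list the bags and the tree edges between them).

Treewidth 1.
Bags: B1 = {2, 8}  B2 = {0, 2}  B3 = {0, 4}  B4 = {4, 6}  B5 = {6, 7}  B6 = {5, 7}  B7 = {5, 9}  B8 = {3, 9}  B9 = {1, 3}
Tree: B1–B2, B2–B3, B3–B4, B4–B5, B5–B6, B6–B7, B7–B8, B8–B9

Every bag has size at most 2, so the width is 2 − 1 = 1 and tw(G) ≤ 1. G has an edge, so its treewidth is at least 1. Therefore the treewidth is 1.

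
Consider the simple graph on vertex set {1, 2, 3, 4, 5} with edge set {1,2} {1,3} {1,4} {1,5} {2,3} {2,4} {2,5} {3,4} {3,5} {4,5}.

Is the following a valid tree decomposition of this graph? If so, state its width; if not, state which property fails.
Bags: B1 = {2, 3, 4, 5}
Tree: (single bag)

A tree decomposition must satisfy three properties: every vertex lies in some bag; for every edge, both endpoints lie together in some bag; and for every vertex, the bags containing it form a connected subtree. Here vertex 1 appears in no bag, so the decomposition is invalid.

No — vertex 1 appears in no bag.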